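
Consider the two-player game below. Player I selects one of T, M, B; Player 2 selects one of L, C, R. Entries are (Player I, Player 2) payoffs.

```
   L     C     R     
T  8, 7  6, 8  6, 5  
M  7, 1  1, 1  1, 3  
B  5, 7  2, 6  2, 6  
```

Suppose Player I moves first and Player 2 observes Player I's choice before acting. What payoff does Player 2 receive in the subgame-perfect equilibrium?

Work backward from Player 2's decision.
- T → Player 2 plays C (best of 7, 8, 5); Player I gets 6.
- M → Player 2 plays R (best of 1, 1, 3); Player I gets 1.
- B → Player 2 plays L (best of 7, 6, 6); Player I gets 5.
Player I's induced payoffs are 6, 1, 5, so Player I commits to T. Subgame-perfect outcome: (T, C) with payoffs (6, 8).

8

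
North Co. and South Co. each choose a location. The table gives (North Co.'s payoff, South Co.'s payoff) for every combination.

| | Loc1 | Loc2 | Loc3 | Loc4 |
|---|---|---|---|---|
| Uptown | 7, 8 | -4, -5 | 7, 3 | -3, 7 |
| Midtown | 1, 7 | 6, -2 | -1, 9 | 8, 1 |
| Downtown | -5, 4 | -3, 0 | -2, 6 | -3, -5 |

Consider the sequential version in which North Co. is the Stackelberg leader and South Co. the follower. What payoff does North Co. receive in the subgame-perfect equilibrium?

Solve by backward induction (North Co. leads).
- Uptown: BR = Loc1, leader payoff 7.
- Midtown: BR = Loc3, leader payoff -1.
- Downtown: BR = Loc3, leader payoff -2.
North Co.'s induced payoffs are 7, -1, -2, so North Co. commits to Uptown. Subgame-perfect outcome: (Uptown, Loc1) with payoffs (7, 8).

7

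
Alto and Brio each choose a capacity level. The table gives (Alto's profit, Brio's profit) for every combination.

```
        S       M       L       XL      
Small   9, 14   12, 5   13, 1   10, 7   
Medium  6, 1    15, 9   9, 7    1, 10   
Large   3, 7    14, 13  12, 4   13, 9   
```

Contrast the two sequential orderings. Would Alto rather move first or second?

first

If Alto leads: Brio's best replies are Small→S, Medium→XL, Large→M; Alto's induced payoffs 9, 1, 14; outcome (Large, M), payoffs (14, 13).
If Brio leads: Alto's best replies are S→Small, M→Medium, L→Small, XL→Large; Brio's induced payoffs 14, 9, 1, 9; outcome (Small, S), payoffs (9, 14).
Alto gets 14 moving first and 9 moving second, so Alto prefers to move first.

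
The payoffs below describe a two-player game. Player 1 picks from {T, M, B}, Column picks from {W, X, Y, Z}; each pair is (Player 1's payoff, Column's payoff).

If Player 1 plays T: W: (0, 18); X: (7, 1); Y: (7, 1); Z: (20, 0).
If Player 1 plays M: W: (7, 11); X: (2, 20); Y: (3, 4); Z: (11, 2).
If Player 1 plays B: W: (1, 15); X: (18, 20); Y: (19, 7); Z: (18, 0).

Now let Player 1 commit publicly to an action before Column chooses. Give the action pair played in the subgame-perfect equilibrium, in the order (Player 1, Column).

Column best-responds to each possible Player 1 move:
- T → Column plays W (best of 18, 1, 1, 0); Player 1 gets 0.
- M → Column plays X (best of 11, 20, 4, 2); Player 1 gets 2.
- B → Column plays X (best of 15, 20, 7, 0); Player 1 gets 18.
Maximizing over 0, 2, 18, Player 1 chooses B. Subgame-perfect outcome: (B, X) with payoffs (18, 20).

(B, X)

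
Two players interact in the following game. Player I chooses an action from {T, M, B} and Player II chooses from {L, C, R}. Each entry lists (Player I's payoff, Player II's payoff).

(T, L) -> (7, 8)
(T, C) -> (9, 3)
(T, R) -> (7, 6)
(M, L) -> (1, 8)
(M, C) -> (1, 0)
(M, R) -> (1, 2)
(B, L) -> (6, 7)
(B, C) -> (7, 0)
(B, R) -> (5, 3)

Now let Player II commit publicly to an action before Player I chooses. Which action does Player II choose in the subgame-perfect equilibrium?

Player I best-responds to each possible Player II move:
- L → Player I plays T (best of 7, 1, 6); Player II gets 8.
- C → Player I plays T (best of 9, 1, 7); Player II gets 3.
- R → Player I plays T (best of 7, 1, 5); Player II gets 6.
Maximizing over 8, 3, 6, Player II chooses L. Subgame-perfect outcome: (T, L) with payoffs (7, 8).

L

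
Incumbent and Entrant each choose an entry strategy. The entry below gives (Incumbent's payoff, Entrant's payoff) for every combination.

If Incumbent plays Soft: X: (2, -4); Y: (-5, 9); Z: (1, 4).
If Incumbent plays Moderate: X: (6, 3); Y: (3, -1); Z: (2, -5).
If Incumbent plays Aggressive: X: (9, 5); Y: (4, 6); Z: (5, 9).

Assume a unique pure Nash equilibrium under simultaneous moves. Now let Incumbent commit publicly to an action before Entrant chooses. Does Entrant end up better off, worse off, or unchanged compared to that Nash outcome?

worse off

Solve by backward induction (Incumbent leads).
- Soft → Entrant plays Y (best of -4, 9, 4); Incumbent gets -5.
- Moderate → Entrant plays X (best of 3, -1, -5); Incumbent gets 6.
- Aggressive → Entrant plays Z (best of 5, 6, 9); Incumbent gets 5.
Among -5, 6, 5, the best is 6 at Moderate. Subgame-perfect outcome: (Moderate, X) with payoffs (6, 3).
Now find the simultaneous Nash equilibrium.
Incumbent's best replies: X→Aggressive; Y→Aggressive; Z→Aggressive.
Entrant's best replies: Soft→Y; Moderate→X; Aggressive→Z.
The unique mutual best reply is (Aggressive, Z), giving (5, 9).
Entrant earns 3 sequentially versus 9 at the Nash outcome: worse off.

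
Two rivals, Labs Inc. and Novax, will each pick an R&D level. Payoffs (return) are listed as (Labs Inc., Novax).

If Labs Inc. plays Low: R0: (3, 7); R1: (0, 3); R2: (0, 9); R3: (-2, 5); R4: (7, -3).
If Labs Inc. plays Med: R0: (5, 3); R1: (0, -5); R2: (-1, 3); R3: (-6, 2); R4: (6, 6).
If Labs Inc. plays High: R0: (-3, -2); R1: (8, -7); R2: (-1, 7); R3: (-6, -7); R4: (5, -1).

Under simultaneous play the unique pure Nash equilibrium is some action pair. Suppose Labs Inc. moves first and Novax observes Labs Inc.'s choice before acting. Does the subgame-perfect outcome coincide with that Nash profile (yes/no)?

Backward induction with Labs Inc. moving first.
- Low: BR = R2, leader payoff 0.
- Med: BR = R4, leader payoff 6.
- High: BR = R2, leader payoff -1.
Labs Inc.'s induced payoffs are 0, 6, -1, so Labs Inc. commits to Med. Subgame-perfect outcome: (Med, R4) with payoffs (6, 6).
Under simultaneous play:
Labs Inc.'s best replies: R0→Med; R1→High; R2→Low; R3→Low; R4→Low.
Novax's best replies: Low→R2; Med→R4; High→R2.
Only (Low, R2) has each player best-responding; Nash payoffs (0, 9).
Sequential outcome (Med, R4) differs from the Nash profile (Low, R2).

no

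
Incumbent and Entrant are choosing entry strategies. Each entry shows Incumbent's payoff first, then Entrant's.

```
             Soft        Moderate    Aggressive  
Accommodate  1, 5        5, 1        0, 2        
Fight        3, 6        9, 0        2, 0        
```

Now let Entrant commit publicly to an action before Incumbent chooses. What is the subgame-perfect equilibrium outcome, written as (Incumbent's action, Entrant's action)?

Solve by backward induction (Entrant leads).
- Soft: Incumbent compares 1, 3 and picks Fight; Entrant would get 6.
- Moderate: Incumbent compares 5, 9 and picks Fight; Entrant would get 0.
- Aggressive: Incumbent compares 0, 2 and picks Fight; Entrant would get 0.
Maximizing over 6, 0, 0, Entrant chooses Soft. Subgame-perfect outcome: (Fight, Soft) with payoffs (3, 6).

(Fight, Soft)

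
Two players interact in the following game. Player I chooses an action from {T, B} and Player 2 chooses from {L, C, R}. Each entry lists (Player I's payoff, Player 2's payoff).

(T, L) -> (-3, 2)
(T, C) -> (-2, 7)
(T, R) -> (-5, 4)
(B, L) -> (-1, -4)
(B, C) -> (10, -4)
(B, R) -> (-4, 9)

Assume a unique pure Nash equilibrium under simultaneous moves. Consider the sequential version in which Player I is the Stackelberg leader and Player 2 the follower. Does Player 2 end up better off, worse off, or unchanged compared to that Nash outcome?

worse off

Work backward from Player 2's decision.
- T: Player 2 compares 2, 7, 4 and picks C; Player I would get -2.
- B: Player 2 compares -4, -4, 9 and picks R; Player I would get -4.
Maximizing over -2, -4, Player I chooses T. Subgame-perfect outcome: (T, C) with payoffs (-2, 7).
Under simultaneous play:
Player I's best replies: L→B; C→B; R→B.
Player 2's best replies: T→C; B→R.
Only (B, R) has each player best-responding; Nash payoffs (-4, 9).
Player 2 earns 7 sequentially versus 9 at the Nash outcome: worse off.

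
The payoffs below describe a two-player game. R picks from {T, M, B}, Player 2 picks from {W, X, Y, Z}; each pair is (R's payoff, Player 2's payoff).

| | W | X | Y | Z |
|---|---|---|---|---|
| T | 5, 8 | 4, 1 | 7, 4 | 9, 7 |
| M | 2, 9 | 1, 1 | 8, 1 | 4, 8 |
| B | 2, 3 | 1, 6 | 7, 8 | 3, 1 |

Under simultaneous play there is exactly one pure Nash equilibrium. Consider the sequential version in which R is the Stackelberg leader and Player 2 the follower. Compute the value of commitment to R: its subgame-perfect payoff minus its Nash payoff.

2

Backward induction with R moving first.
- T → Player 2 plays W (best of 8, 1, 4, 7); R gets 5.
- M → Player 2 plays W (best of 9, 1, 1, 8); R gets 2.
- B → Player 2 plays Y (best of 3, 6, 8, 1); R gets 7.
Maximizing over 5, 2, 7, R chooses B. Subgame-perfect outcome: (B, Y) with payoffs (7, 8).
Now find the simultaneous Nash equilibrium.
R's best replies: W→T; X→T; Y→M; Z→T.
Player 2's best replies: T→W; M→W; B→Y.
Only (T, W) has each player best-responding; Nash payoffs (5, 8).
R's commitment gain: 7 − 5 = 2.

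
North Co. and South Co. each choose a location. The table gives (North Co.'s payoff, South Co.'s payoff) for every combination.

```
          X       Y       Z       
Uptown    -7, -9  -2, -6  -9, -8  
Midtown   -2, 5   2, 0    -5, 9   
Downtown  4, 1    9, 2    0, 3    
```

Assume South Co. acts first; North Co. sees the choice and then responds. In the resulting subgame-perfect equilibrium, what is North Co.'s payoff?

Work backward from North Co.'s decision.
- X: BR = Downtown, leader payoff 1.
- Y: BR = Downtown, leader payoff 2.
- Z: BR = Downtown, leader payoff 3.
Maximizing over 1, 2, 3, South Co. chooses Z. Subgame-perfect outcome: (Downtown, Z) with payoffs (0, 3).

0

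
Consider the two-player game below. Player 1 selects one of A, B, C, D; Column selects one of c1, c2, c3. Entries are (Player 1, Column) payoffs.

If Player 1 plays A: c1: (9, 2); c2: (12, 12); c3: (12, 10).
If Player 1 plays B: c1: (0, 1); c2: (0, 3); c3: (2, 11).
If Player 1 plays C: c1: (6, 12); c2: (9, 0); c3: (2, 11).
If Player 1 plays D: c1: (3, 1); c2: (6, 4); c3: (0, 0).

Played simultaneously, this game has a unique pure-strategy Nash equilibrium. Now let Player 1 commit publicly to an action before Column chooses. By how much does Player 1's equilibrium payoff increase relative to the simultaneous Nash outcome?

Column best-responds to each possible Player 1 move:
- A: Column compares 2, 12, 10 and picks c2; Player 1 would get 12.
- B: Column compares 1, 3, 11 and picks c3; Player 1 would get 2.
- C: Column compares 12, 0, 11 and picks c1; Player 1 would get 6.
- D: Column compares 1, 4, 0 and picks c2; Player 1 would get 6.
Maximizing over 12, 2, 6, 6, Player 1 chooses A. Subgame-perfect outcome: (A, c2) with payoffs (12, 12).
Now find the simultaneous Nash equilibrium.
Player 1's best replies: c1→A; c2→A; c3→A.
Column's best replies: A→c2; B→c3; C→c1; D→c2.
The unique mutual best reply is (A, c2), giving (12, 12).
Player 1's commitment gain: 12 − 12 = 0.

0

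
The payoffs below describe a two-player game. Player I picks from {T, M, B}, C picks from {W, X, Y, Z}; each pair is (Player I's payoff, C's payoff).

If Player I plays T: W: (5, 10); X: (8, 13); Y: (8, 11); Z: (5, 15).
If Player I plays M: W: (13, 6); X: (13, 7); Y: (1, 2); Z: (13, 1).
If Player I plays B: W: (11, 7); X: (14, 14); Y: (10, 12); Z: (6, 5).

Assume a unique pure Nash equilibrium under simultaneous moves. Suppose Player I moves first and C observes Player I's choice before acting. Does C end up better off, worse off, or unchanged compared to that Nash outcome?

Backward induction with Player I moving first.
- T: BR = Z, leader payoff 5.
- M: BR = X, leader payoff 13.
- B: BR = X, leader payoff 14.
Among 5, 13, 14, the best is 14 at B. Subgame-perfect outcome: (B, X) with payoffs (14, 14).
Now find the simultaneous Nash equilibrium.
Player I's best replies: W→M; X→B; Y→B; Z→M.
C's best replies: T→Z; M→X; B→X.
Only (B, X) has each player best-responding; Nash payoffs (14, 14).
C earns 14 sequentially versus 14 at the Nash outcome: unchanged.

unchanged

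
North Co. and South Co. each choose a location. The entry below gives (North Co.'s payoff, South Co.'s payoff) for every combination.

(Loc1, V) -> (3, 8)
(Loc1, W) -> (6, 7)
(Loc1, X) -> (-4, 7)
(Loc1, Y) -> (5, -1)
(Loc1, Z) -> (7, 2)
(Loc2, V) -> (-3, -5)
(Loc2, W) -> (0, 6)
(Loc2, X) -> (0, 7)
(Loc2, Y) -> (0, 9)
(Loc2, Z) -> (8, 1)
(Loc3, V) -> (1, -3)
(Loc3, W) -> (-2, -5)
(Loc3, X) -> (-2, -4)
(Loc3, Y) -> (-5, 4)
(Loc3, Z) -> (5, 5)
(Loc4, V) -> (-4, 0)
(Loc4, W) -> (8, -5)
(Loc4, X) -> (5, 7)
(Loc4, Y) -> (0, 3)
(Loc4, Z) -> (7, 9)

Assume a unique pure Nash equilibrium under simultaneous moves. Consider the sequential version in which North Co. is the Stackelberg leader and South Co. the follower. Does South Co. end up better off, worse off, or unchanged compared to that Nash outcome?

Backward induction with North Co. moving first.
- Loc1: BR = V, leader payoff 3.
- Loc2: BR = Y, leader payoff 0.
- Loc3: BR = Z, leader payoff 5.
- Loc4: BR = Z, leader payoff 7.
Maximizing over 3, 0, 5, 7, North Co. chooses Loc4. Subgame-perfect outcome: (Loc4, Z) with payoffs (7, 9).
Now find the simultaneous Nash equilibrium.
North Co.'s best replies: V→Loc1; W→Loc4; X→Loc4; Y→Loc1; Z→Loc2.
South Co.'s best replies: Loc1→V; Loc2→Y; Loc3→Z; Loc4→Z.
The unique mutual best reply is (Loc1, V), giving (3, 8).
South Co. earns 9 sequentially versus 8 at the Nash outcome: better off.

better off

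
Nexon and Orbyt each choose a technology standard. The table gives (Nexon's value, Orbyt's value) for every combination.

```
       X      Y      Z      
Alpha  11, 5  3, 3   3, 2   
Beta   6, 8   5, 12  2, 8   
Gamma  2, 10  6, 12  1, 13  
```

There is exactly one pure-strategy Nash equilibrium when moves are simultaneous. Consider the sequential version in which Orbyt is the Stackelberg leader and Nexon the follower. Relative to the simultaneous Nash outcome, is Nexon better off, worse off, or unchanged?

worse off

Solve by backward induction (Orbyt leads).
- X: Nexon compares 11, 6, 2 and picks Alpha; Orbyt would get 5.
- Y: Nexon compares 3, 5, 6 and picks Gamma; Orbyt would get 12.
- Z: Nexon compares 3, 2, 1 and picks Alpha; Orbyt would get 2.
Among 5, 12, 2, the best is 12 at Y. Subgame-perfect outcome: (Gamma, Y) with payoffs (6, 12).
Now find the simultaneous Nash equilibrium.
Nexon's best replies: X→Alpha; Y→Gamma; Z→Alpha.
Orbyt's best replies: Alpha→X; Beta→Y; Gamma→Z.
Only (Alpha, X) has each player best-responding; Nash payoffs (11, 5).
Nexon earns 6 sequentially versus 11 at the Nash outcome: worse off.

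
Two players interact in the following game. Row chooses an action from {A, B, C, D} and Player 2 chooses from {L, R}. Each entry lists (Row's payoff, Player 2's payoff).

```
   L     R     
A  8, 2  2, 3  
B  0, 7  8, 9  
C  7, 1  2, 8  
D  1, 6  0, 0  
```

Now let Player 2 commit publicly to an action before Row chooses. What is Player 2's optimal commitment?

Row best-responds to each possible Player 2 move:
- L: BR = A, leader payoff 2.
- R: BR = B, leader payoff 9.
Player 2's induced payoffs are 2, 9, so Player 2 commits to R. Subgame-perfect outcome: (B, R) with payoffs (8, 9).

R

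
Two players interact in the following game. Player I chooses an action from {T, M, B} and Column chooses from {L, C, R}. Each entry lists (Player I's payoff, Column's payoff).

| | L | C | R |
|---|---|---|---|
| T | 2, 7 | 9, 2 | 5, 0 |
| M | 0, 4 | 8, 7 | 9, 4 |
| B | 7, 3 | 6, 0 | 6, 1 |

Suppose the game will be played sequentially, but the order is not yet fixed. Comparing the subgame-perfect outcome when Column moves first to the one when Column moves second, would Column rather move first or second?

If Player I leads: Column's best replies are T→L, M→C, B→L; Player I's induced payoffs 2, 8, 7; outcome (M, C), payoffs (8, 7).
If Column leads: Player I's best replies are L→B, C→T, R→M; Column's induced payoffs 3, 2, 4; outcome (M, R), payoffs (9, 4).
Column gets 4 moving first and 7 moving second, so Column prefers to move second.

second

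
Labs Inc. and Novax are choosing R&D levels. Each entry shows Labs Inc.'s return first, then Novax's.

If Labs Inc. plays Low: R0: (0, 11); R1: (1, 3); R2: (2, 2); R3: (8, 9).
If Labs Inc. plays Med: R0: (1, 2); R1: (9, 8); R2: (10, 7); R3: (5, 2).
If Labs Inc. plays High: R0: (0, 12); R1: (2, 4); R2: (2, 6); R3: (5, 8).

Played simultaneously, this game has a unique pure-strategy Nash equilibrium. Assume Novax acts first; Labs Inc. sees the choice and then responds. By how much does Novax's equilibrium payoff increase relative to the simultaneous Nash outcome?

Backward induction with Novax moving first.
- R0: Labs Inc. compares 0, 1, 0 and picks Med; Novax would get 2.
- R1: Labs Inc. compares 1, 9, 2 and picks Med; Novax would get 8.
- R2: Labs Inc. compares 2, 10, 2 and picks Med; Novax would get 7.
- R3: Labs Inc. compares 8, 5, 5 and picks Low; Novax would get 9.
Maximizing over 2, 8, 7, 9, Novax chooses R3. Subgame-perfect outcome: (Low, R3) with payoffs (8, 9).
Under simultaneous play:
Labs Inc.'s best replies: R0→Med; R1→Med; R2→Med; R3→Low.
Novax's best replies: Low→R0; Med→R1; High→R0.
The unique mutual best reply is (Med, R1), giving (9, 8).
Novax's commitment gain: 9 − 8 = 1.

1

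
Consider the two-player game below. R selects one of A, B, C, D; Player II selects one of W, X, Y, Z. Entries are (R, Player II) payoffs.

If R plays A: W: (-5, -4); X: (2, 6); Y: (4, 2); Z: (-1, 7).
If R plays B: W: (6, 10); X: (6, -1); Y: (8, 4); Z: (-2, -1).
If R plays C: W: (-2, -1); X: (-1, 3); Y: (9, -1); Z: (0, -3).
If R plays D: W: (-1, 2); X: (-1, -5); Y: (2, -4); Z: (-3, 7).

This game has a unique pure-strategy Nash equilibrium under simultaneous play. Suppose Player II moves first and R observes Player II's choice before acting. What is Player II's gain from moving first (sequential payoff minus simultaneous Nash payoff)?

Solve by backward induction (Player II leads).
- W: BR = B, leader payoff 10.
- X: BR = B, leader payoff -1.
- Y: BR = C, leader payoff -1.
- Z: BR = C, leader payoff -3.
Maximizing over 10, -1, -1, -3, Player II chooses W. Subgame-perfect outcome: (B, W) with payoffs (6, 10).
Now find the simultaneous Nash equilibrium.
R's best replies: W→B; X→B; Y→C; Z→C.
Player II's best replies: A→Z; B→W; C→X; D→Z.
The unique mutual best reply is (B, W), giving (6, 10).
Player II's commitment gain: 10 − 10 = 0.

0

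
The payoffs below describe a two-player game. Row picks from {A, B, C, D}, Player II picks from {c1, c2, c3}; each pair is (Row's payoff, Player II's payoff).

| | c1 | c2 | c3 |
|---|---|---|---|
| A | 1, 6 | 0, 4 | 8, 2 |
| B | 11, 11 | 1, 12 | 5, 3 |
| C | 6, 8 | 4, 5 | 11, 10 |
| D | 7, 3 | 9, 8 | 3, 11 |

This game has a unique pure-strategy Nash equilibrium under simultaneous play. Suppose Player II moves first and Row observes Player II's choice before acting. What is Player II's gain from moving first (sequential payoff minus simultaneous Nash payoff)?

Solve by backward induction (Player II leads).
- c1 → Row plays B (best of 1, 11, 6, 7); Player II gets 11.
- c2 → Row plays D (best of 0, 1, 4, 9); Player II gets 8.
- c3 → Row plays C (best of 8, 5, 11, 3); Player II gets 10.
Among 11, 8, 10, the best is 11 at c1. Subgame-perfect outcome: (B, c1) with payoffs (11, 11).
For the simultaneous game, intersect best replies.
Row's best replies: c1→B; c2→D; c3→C.
Player II's best replies: A→c1; B→c2; C→c3; D→c3.
Only (C, c3) has each player best-responding; Nash payoffs (11, 10).
Player II's commitment gain: 11 − 10 = 1.

1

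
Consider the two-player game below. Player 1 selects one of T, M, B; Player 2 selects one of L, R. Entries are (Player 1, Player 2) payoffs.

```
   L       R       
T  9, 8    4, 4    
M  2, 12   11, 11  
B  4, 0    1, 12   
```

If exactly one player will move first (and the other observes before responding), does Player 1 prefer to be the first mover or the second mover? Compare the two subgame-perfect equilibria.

second

If Player 1 leads: Player 2's best replies are T→L, M→L, B→R; Player 1's induced payoffs 9, 2, 1; outcome (T, L), payoffs (9, 8).
If Player 2 leads: Player 1's best replies are L→T, R→M; Player 2's induced payoffs 8, 11; outcome (M, R), payoffs (11, 11).
Player 1 gets 9 moving first and 11 moving second, so Player 1 prefers to move second.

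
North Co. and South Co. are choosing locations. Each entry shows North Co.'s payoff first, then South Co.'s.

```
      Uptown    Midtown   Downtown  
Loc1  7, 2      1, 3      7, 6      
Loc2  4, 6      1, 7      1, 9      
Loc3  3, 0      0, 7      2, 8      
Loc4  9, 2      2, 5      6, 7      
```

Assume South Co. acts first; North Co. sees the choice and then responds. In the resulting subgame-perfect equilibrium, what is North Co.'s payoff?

Work backward from North Co.'s decision.
- Uptown: BR = Loc4, leader payoff 2.
- Midtown: BR = Loc4, leader payoff 5.
- Downtown: BR = Loc1, leader payoff 6.
Among 2, 5, 6, the best is 6 at Downtown. Subgame-perfect outcome: (Loc1, Downtown) with payoffs (7, 6).

7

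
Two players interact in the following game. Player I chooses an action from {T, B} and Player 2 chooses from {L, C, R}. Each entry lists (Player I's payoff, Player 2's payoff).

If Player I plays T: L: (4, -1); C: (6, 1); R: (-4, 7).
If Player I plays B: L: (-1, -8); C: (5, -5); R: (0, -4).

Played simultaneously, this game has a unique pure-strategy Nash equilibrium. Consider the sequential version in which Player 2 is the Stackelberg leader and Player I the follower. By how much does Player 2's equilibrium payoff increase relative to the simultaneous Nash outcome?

Backward induction with Player 2 moving first.
- L: Player I compares 4, -1 and picks T; Player 2 would get -1.
- C: Player I compares 6, 5 and picks T; Player 2 would get 1.
- R: Player I compares -4, 0 and picks B; Player 2 would get -4.
Maximizing over -1, 1, -4, Player 2 chooses C. Subgame-perfect outcome: (T, C) with payoffs (6, 1).
For the simultaneous game, intersect best replies.
Player I's best replies: L→T; C→T; R→B.
Player 2's best replies: T→R; B→R.
Only (B, R) has each player best-responding; Nash payoffs (0, -4).
Player 2's commitment gain: 1 − -4 = 5.

5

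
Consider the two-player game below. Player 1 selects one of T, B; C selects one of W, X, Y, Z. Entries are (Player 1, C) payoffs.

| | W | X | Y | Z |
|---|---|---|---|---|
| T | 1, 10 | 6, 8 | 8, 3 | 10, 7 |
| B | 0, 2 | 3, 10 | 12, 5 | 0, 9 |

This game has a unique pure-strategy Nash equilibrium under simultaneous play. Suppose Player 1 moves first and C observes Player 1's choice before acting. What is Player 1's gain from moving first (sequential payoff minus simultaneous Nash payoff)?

2

Solve by backward induction (Player 1 leads).
- T: C compares 10, 8, 3, 7 and picks W; Player 1 would get 1.
- B: C compares 2, 10, 5, 9 and picks X; Player 1 would get 3.
Among 1, 3, the best is 3 at B. Subgame-perfect outcome: (B, X) with payoffs (3, 10).
Under simultaneous play:
Player 1's best replies: W→T; X→T; Y→B; Z→T.
C's best replies: T→W; B→X.
The unique mutual best reply is (T, W), giving (1, 10).
Player 1's commitment gain: 3 − 1 = 2.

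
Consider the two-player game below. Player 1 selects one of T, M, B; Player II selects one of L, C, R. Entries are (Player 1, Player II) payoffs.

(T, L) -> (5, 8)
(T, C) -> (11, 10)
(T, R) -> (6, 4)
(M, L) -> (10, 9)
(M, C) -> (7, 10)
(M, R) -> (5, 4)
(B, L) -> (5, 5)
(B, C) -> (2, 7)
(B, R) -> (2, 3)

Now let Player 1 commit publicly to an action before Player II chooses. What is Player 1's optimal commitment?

Player II best-responds to each possible Player 1 move:
- T: BR = C, leader payoff 11.
- M: BR = C, leader payoff 7.
- B: BR = C, leader payoff 2.
Maximizing over 11, 7, 2, Player 1 chooses T. Subgame-perfect outcome: (T, C) with payoffs (11, 10).

T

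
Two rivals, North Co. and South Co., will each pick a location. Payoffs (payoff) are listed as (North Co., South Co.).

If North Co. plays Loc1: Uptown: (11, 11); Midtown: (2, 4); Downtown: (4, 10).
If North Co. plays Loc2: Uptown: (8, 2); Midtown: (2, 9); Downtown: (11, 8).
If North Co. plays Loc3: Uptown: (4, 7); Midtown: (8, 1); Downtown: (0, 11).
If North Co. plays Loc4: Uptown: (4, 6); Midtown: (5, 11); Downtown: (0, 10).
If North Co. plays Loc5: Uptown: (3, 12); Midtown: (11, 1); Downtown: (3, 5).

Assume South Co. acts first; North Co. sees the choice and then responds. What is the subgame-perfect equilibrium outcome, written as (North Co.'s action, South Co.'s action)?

(Loc1, Uptown)

Backward induction with South Co. moving first.
- Uptown → North Co. plays Loc1 (best of 11, 8, 4, 4, 3); South Co. gets 11.
- Midtown → North Co. plays Loc5 (best of 2, 2, 8, 5, 11); South Co. gets 1.
- Downtown → North Co. plays Loc2 (best of 4, 11, 0, 0, 3); South Co. gets 8.
Maximizing over 11, 1, 8, South Co. chooses Uptown. Subgame-perfect outcome: (Loc1, Uptown) with payoffs (11, 11).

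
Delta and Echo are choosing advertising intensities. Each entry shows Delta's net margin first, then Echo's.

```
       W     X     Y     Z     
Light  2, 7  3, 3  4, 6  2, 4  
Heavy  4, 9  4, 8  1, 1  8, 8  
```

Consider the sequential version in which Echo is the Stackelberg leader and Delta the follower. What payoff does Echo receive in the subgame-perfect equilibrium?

Backward induction with Echo moving first.
- W → Delta plays Heavy (best of 2, 4); Echo gets 9.
- X → Delta plays Heavy (best of 3, 4); Echo gets 8.
- Y → Delta plays Light (best of 4, 1); Echo gets 6.
- Z → Delta plays Heavy (best of 2, 8); Echo gets 8.
Echo's induced payoffs are 9, 8, 6, 8, so Echo commits to W. Subgame-perfect outcome: (Heavy, W) with payoffs (4, 9).

9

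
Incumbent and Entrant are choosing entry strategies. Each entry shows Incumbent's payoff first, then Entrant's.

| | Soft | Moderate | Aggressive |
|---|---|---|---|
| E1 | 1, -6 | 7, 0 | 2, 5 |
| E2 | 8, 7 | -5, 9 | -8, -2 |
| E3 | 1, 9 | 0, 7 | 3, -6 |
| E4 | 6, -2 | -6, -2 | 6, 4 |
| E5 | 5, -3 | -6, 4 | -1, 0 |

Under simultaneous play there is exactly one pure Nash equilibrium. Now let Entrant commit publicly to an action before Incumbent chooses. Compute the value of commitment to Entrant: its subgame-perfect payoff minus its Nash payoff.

Incumbent best-responds to each possible Entrant move:
- Soft → Incumbent plays E2 (best of 1, 8, 1, 6, 5); Entrant gets 7.
- Moderate → Incumbent plays E1 (best of 7, -5, 0, -6, -6); Entrant gets 0.
- Aggressive → Incumbent plays E4 (best of 2, -8, 3, 6, -1); Entrant gets 4.
Entrant's induced payoffs are 7, 0, 4, so Entrant commits to Soft. Subgame-perfect outcome: (E2, Soft) with payoffs (8, 7).
For the simultaneous game, intersect best replies.
Incumbent's best replies: Soft→E2; Moderate→E1; Aggressive→E4.
Entrant's best replies: E1→Aggressive; E2→Moderate; E3→Soft; E4→Aggressive; E5→Moderate.
Only (E4, Aggressive) has each player best-responding; Nash payoffs (6, 4).
Entrant's commitment gain: 7 − 4 = 3.

3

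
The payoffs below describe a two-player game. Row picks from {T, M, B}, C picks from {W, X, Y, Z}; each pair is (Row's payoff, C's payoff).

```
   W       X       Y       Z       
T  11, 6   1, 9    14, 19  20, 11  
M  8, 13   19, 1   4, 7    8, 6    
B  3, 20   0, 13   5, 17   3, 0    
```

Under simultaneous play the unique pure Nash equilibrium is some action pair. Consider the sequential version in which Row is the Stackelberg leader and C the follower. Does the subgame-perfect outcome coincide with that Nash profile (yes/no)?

Work backward from C's decision.
- T: BR = Y, leader payoff 14.
- M: BR = W, leader payoff 8.
- B: BR = W, leader payoff 3.
Row's induced payoffs are 14, 8, 3, so Row commits to T. Subgame-perfect outcome: (T, Y) with payoffs (14, 19).
Now find the simultaneous Nash equilibrium.
Row's best replies: W→T; X→M; Y→T; Z→T.
C's best replies: T→Y; M→W; B→W.
The unique mutual best reply is (T, Y), giving (14, 19).
Sequential outcome (T, Y) coincides with the Nash profile (T, Y).

yes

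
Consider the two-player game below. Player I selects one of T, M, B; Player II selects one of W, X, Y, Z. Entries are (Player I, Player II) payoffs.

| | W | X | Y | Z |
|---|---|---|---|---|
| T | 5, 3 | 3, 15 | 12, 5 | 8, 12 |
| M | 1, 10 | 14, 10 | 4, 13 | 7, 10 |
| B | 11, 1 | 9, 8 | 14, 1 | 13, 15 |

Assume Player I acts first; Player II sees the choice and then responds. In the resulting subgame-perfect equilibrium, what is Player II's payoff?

15

Work backward from Player II's decision.
- T → Player II plays X (best of 3, 15, 5, 12); Player I gets 3.
- M → Player II plays Y (best of 10, 10, 13, 10); Player I gets 4.
- B → Player II plays Z (best of 1, 8, 1, 15); Player I gets 13.
Player I's induced payoffs are 3, 4, 13, so Player I commits to B. Subgame-perfect outcome: (B, Z) with payoffs (13, 15).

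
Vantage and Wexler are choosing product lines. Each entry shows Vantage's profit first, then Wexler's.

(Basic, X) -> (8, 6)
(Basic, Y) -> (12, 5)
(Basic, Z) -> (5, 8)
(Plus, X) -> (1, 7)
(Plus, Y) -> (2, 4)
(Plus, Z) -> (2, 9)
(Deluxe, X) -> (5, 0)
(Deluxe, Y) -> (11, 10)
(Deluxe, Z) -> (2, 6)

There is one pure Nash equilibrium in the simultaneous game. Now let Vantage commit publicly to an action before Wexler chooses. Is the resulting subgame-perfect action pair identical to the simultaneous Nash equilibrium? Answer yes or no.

Wexler best-responds to each possible Vantage move:
- Basic: BR = Z, leader payoff 5.
- Plus: BR = Z, leader payoff 2.
- Deluxe: BR = Y, leader payoff 11.
Vantage's induced payoffs are 5, 2, 11, so Vantage commits to Deluxe. Subgame-perfect outcome: (Deluxe, Y) with payoffs (11, 10).
For the simultaneous game, intersect best replies.
Vantage's best replies: X→Basic; Y→Basic; Z→Basic.
Wexler's best replies: Basic→Z; Plus→Z; Deluxe→Y.
The unique mutual best reply is (Basic, Z), giving (5, 8).
Sequential outcome (Deluxe, Y) differs from the Nash profile (Basic, Z).

no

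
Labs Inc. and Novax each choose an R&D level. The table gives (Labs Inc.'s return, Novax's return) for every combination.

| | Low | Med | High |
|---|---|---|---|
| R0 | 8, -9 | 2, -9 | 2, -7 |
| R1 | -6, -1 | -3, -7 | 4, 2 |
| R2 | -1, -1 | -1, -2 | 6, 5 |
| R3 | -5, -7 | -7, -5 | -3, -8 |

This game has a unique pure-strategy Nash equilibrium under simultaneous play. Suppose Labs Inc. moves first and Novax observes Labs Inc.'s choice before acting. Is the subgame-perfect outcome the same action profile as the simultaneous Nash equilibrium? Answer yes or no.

Backward induction with Labs Inc. moving first.
- R0: BR = High, leader payoff 2.
- R1: BR = High, leader payoff 4.
- R2: BR = High, leader payoff 6.
- R3: BR = Med, leader payoff -7.
Among 2, 4, 6, -7, the best is 6 at R2. Subgame-perfect outcome: (R2, High) with payoffs (6, 5).
Now find the simultaneous Nash equilibrium.
Labs Inc.'s best replies: Low→R0; Med→R0; High→R2.
Novax's best replies: R0→High; R1→High; R2→High; R3→Med.
Only (R2, High) has each player best-responding; Nash payoffs (6, 5).
Sequential outcome (R2, High) coincides with the Nash profile (R2, High).

yes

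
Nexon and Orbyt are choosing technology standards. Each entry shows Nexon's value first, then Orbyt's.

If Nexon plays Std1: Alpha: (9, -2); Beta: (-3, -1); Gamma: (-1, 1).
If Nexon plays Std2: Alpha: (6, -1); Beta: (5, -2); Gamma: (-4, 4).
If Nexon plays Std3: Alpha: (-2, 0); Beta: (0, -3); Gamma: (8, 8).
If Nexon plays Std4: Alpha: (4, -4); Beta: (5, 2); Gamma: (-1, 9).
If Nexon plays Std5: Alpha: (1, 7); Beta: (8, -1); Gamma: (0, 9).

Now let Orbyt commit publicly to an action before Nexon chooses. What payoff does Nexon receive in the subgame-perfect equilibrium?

Nexon best-responds to each possible Orbyt move:
- Alpha → Nexon plays Std1 (best of 9, 6, -2, 4, 1); Orbyt gets -2.
- Beta → Nexon plays Std5 (best of -3, 5, 0, 5, 8); Orbyt gets -1.
- Gamma → Nexon plays Std3 (best of -1, -4, 8, -1, 0); Orbyt gets 8.
Orbyt's induced payoffs are -2, -1, 8, so Orbyt commits to Gamma. Subgame-perfect outcome: (Std3, Gamma) with payoffs (8, 8).

8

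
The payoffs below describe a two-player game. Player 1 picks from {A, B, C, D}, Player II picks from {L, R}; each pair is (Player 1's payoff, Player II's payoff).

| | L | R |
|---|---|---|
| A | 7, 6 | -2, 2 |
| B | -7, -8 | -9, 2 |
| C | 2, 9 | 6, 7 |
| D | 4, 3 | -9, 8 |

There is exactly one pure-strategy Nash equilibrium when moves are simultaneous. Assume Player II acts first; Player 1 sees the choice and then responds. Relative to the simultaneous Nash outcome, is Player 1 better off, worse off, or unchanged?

Solve by backward induction (Player II leads).
- L: BR = A, leader payoff 6.
- R: BR = C, leader payoff 7.
Among 6, 7, the best is 7 at R. Subgame-perfect outcome: (C, R) with payoffs (6, 7).
Under simultaneous play:
Player 1's best replies: L→A; R→C.
Player II's best replies: A→L; B→R; C→L; D→R.
Only (A, L) has each player best-responding; Nash payoffs (7, 6).
Player 1 earns 6 sequentially versus 7 at the Nash outcome: worse off.

worse off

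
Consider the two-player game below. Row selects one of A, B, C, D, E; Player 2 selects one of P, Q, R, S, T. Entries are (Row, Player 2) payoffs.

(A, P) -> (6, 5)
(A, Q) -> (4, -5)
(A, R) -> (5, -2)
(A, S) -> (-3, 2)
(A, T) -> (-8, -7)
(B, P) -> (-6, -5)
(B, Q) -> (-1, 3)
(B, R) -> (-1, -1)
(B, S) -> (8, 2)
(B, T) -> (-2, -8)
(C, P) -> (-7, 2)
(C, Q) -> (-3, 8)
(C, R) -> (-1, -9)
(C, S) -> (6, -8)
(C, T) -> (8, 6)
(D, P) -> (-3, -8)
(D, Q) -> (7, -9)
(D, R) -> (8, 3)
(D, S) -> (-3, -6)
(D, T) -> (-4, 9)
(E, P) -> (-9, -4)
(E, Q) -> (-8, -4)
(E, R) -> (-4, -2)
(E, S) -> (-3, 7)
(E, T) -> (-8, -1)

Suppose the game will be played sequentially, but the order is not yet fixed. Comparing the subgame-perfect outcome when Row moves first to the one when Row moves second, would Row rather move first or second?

If Row leads: Player 2's best replies are A→P, B→Q, C→Q, D→T, E→S; Row's induced payoffs 6, -1, -3, -4, -3; outcome (A, P), payoffs (6, 5).
If Player 2 leads: Row's best replies are P→A, Q→D, R→D, S→B, T→C; Player 2's induced payoffs 5, -9, 3, 2, 6; outcome (C, T), payoffs (8, 6).
Row gets 6 moving first and 8 moving second, so Row prefers to move second.

second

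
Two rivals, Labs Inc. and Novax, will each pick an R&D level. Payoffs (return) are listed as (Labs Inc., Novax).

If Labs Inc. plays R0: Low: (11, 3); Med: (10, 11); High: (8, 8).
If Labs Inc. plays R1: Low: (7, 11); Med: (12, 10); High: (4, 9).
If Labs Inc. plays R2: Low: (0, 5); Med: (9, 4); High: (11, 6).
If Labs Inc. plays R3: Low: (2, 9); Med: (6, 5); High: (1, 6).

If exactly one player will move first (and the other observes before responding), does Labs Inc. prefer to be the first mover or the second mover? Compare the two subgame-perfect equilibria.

second

If Labs Inc. leads: Novax's best replies are R0→Med, R1→Low, R2→High, R3→Low; Labs Inc.'s induced payoffs 10, 7, 11, 2; outcome (R2, High), payoffs (11, 6).
If Novax leads: Labs Inc.'s best replies are Low→R0, Med→R1, High→R2; Novax's induced payoffs 3, 10, 6; outcome (R1, Med), payoffs (12, 10).
Labs Inc. gets 11 moving first and 12 moving second, so Labs Inc. prefers to move second.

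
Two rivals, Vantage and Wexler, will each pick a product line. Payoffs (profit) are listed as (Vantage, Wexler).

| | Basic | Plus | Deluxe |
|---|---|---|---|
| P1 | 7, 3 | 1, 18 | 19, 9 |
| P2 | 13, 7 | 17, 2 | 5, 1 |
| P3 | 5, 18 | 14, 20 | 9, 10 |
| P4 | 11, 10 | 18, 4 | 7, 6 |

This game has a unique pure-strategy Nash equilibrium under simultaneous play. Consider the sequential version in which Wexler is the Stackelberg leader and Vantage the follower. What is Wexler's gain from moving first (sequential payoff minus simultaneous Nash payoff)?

Backward induction with Wexler moving first.
- Basic: BR = P2, leader payoff 7.
- Plus: BR = P4, leader payoff 4.
- Deluxe: BR = P1, leader payoff 9.
Maximizing over 7, 4, 9, Wexler chooses Deluxe. Subgame-perfect outcome: (P1, Deluxe) with payoffs (19, 9).
Under simultaneous play:
Vantage's best replies: Basic→P2; Plus→P4; Deluxe→P1.
Wexler's best replies: P1→Plus; P2→Basic; P3→Plus; P4→Basic.
The unique mutual best reply is (P2, Basic), giving (13, 7).
Wexler's commitment gain: 9 − 7 = 2.

2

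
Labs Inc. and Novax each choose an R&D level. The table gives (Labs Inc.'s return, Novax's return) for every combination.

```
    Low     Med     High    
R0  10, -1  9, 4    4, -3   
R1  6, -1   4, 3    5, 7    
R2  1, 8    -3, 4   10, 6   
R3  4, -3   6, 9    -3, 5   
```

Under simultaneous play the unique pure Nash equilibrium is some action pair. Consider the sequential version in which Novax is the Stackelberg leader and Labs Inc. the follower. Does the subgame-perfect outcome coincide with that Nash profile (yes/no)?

Solve by backward induction (Novax leads).
- Low → Labs Inc. plays R0 (best of 10, 6, 1, 4); Novax gets -1.
- Med → Labs Inc. plays R0 (best of 9, 4, -3, 6); Novax gets 4.
- High → Labs Inc. plays R2 (best of 4, 5, 10, -3); Novax gets 6.
Novax's induced payoffs are -1, 4, 6, so Novax commits to High. Subgame-perfect outcome: (R2, High) with payoffs (10, 6).
For the simultaneous game, intersect best replies.
Labs Inc.'s best replies: Low→R0; Med→R0; High→R2.
Novax's best replies: R0→Med; R1→High; R2→Low; R3→Med.
Only (R0, Med) has each player best-responding; Nash payoffs (9, 4).
Sequential outcome (R2, High) differs from the Nash profile (R0, Med).

no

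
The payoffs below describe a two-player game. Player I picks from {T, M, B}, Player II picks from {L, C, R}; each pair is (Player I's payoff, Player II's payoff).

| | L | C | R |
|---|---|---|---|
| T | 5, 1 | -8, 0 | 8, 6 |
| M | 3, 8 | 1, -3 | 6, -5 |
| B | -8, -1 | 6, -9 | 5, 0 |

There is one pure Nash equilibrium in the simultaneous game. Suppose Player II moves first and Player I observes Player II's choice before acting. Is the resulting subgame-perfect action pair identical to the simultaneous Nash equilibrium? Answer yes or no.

yes

Player I best-responds to each possible Player II move:
- L: Player I compares 5, 3, -8 and picks T; Player II would get 1.
- C: Player I compares -8, 1, 6 and picks B; Player II would get -9.
- R: Player I compares 8, 6, 5 and picks T; Player II would get 6.
Player II's induced payoffs are 1, -9, 6, so Player II commits to R. Subgame-perfect outcome: (T, R) with payoffs (8, 6).
Under simultaneous play:
Player I's best replies: L→T; C→B; R→T.
Player II's best replies: T→R; M→L; B→R.
Only (T, R) has each player best-responding; Nash payoffs (8, 6).
Sequential outcome (T, R) coincides with the Nash profile (T, R).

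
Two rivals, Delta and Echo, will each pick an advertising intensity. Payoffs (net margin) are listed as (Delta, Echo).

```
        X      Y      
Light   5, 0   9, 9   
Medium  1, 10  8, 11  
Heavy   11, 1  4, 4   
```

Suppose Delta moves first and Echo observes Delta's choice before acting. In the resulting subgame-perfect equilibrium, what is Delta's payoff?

9

Solve by backward induction (Delta leads).
- Light → Echo plays Y (best of 0, 9); Delta gets 9.
- Medium → Echo plays Y (best of 10, 11); Delta gets 8.
- Heavy → Echo plays Y (best of 1, 4); Delta gets 4.
Among 9, 8, 4, the best is 9 at Light. Subgame-perfect outcome: (Light, Y) with payoffs (9, 9).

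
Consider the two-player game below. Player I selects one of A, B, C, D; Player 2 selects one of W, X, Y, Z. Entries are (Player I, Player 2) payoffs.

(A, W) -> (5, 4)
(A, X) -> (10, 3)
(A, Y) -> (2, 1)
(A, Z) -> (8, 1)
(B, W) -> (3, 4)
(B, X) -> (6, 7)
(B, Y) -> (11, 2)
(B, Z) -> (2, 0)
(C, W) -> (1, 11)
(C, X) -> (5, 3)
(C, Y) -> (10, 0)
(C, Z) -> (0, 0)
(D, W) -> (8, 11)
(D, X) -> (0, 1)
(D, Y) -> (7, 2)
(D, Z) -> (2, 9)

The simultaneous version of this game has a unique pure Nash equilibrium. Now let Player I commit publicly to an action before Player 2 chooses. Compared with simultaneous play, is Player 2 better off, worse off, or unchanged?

unchanged

Backward induction with Player I moving first.
- A → Player 2 plays W (best of 4, 3, 1, 1); Player I gets 5.
- B → Player 2 plays X (best of 4, 7, 2, 0); Player I gets 6.
- C → Player 2 plays W (best of 11, 3, 0, 0); Player I gets 1.
- D → Player 2 plays W (best of 11, 1, 2, 9); Player I gets 8.
Player I's induced payoffs are 5, 6, 1, 8, so Player I commits to D. Subgame-perfect outcome: (D, W) with payoffs (8, 11).
Under simultaneous play:
Player I's best replies: W→D; X→A; Y→B; Z→A.
Player 2's best replies: A→W; B→X; C→W; D→W.
The unique mutual best reply is (D, W), giving (8, 11).
Player 2 earns 11 sequentially versus 11 at the Nash outcome: unchanged.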